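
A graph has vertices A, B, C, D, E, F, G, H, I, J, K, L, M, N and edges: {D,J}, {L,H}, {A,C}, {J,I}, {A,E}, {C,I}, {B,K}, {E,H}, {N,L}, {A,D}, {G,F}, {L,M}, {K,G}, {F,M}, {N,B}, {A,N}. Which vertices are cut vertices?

A

Removing A increases the component count from 1 to 2, so A is a cut vertex.
By contrast removing N leaves 1 component; it is not a cut vertex. No other vertex is a cut vertex either.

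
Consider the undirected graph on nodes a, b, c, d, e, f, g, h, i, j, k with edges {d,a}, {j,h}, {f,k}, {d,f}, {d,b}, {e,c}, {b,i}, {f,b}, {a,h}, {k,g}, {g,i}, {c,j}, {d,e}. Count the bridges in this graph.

The edges on the cycle d-f-k-g-i-b-d are not bridges since each lies on that cycle.
Every edge lies on some cycle, so there are no bridges.

0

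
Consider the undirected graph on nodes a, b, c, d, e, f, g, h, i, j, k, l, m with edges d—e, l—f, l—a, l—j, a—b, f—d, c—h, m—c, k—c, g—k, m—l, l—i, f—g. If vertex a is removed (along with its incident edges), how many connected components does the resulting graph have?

2

With a gone, the remaining components are: {b}; {c, d, e, f, g, h, i, j, k, l, m}.
That is 2 components.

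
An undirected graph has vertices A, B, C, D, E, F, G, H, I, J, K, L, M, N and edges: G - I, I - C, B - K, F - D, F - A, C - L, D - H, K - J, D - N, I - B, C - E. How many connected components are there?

M is isolated — a component by itself.
Starting from A we can reach A, D, F, H, N. That is one component of size 5.
Starting from B we can reach B, C, E, G, I, J, K, L. That is one component of size 8.
Total: 3 components.

3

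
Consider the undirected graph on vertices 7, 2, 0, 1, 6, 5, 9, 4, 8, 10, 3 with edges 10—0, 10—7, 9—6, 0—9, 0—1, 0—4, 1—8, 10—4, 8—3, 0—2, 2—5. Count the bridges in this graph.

The edges on the cycle 10-0-4-10 are not bridges since each lies on that cycle.
But removing 0—2 disconnects 0 from 2; removing 0—9 disconnects 0 from 9; removing 6—9 disconnects 6 from 9; removing 8—3 disconnects 8 from 3 — these are bridges.
In total 8 edges are bridges.

8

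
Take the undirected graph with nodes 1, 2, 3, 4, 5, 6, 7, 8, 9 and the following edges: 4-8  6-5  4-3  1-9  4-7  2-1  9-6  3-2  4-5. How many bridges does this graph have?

The edges on the cycle 4-3-2-1-9-6-5-4 are not bridges since each lies on that cycle.
But removing 4-7 disconnects 4 from 7; removing 4-8 disconnects 4 from 8 — these are bridges.
That makes 2 bridges.

2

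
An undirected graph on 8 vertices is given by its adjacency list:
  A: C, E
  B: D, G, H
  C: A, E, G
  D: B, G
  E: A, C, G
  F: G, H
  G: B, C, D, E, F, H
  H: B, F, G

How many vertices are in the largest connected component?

8

Starting from A we can reach A, B, C, D, E, F, G, H. That is one component of size 8.
The largest has 8 vertices.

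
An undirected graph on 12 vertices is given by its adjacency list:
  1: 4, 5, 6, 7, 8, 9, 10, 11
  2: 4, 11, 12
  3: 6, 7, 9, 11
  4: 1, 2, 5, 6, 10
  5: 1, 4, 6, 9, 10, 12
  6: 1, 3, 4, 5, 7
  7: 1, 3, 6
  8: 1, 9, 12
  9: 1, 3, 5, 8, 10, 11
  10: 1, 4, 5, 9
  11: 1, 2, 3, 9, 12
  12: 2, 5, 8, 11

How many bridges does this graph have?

0

The edges on the cycle 5-12-11-1-7-6-5 are not bridges since each lies on that cycle.
Every edge lies on some cycle, so there are no bridges.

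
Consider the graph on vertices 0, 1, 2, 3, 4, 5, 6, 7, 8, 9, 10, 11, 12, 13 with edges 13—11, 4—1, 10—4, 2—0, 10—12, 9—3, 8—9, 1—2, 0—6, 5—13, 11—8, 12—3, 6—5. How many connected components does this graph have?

7 is isolated — a component by itself.
Starting from 0 we can reach 0, 1, 2, 3, 4, 5, 6, 8, 9, 10, 11, 12, 13. That is one component of size 13.
Total: 2 components.

2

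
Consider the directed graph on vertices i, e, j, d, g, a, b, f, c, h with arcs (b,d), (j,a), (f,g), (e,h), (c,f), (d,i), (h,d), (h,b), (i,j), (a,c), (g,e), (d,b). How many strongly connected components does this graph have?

1

{a, b, c, d, e, f, g, h, i, j} are all mutually reachable — one SCC of size 10.
That gives 1 strongly connected component.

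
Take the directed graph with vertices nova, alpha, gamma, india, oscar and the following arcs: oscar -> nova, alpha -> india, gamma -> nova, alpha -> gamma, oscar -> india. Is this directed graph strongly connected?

No

There is no directed path from gamma to alpha, so the graph is not strongly connected.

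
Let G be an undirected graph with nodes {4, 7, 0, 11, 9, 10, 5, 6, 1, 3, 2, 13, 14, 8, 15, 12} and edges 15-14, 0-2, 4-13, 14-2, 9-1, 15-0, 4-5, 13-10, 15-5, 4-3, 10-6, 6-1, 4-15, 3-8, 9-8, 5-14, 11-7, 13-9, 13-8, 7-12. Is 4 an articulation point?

Yes

Deleting 4 raises the number of components from 2 to 3, so 4 is a cut vertex.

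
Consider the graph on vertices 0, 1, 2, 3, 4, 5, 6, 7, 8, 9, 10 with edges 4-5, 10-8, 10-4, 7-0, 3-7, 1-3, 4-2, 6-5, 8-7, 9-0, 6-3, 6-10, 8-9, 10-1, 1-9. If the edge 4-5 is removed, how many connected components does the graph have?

4 and 5 are still connected via 4-10-6-5, so the component count stays at 1.

1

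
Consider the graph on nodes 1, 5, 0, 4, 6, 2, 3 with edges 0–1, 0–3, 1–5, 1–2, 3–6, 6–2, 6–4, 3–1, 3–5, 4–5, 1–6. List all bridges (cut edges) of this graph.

none

The edges on the cycle 0-3-5-1-0 are not bridges since each lies on that cycle.
Every edge lies on some cycle, so there are no bridges.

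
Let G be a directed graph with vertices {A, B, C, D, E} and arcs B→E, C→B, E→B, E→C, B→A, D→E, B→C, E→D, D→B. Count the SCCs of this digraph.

2

{B, C, D, E} are all mutually reachable — one SCC of size 4.
{A} is an SCC by itself.
That gives 2 strongly connected components.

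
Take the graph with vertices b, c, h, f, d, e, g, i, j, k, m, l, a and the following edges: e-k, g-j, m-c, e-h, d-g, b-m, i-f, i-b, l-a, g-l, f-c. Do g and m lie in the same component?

The component containing g is {a, d, g, j, l}, and m is not in it.

No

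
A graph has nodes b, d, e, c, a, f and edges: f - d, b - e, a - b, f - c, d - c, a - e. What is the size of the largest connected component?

3

Starting from c we can reach c, d, f. That is one component of size 3.
Starting from a we can reach a, b, e. That is one component of size 3.
The largest has 3 vertices.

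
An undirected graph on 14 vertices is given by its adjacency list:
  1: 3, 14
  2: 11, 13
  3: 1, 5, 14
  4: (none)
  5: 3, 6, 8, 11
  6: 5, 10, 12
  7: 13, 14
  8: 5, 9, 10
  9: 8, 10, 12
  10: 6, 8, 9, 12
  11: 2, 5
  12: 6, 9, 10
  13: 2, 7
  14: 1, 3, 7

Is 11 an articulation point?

No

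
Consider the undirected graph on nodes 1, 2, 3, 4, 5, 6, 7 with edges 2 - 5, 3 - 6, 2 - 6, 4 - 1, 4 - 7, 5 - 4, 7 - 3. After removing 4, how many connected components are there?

With 4 gone, the remaining components are: {1}; {2, 3, 5, 6, 7}.
That is 2 components.

2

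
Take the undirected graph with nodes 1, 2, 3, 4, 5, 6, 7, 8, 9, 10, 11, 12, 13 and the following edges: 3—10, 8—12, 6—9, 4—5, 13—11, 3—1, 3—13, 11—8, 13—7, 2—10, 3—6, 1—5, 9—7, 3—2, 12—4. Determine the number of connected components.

Starting from 1 we can reach 1, 2, 3, 4, 5, 6, 7, 8, 9, 10, 11, 12, 13. That is one component of size 13.
Total: 1 component.

1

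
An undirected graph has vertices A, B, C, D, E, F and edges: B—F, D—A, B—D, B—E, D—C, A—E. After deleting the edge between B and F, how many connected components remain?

2

Before removal there is 1 component.
B—F is a bridge — removing it separates B's side from F's side.
After removal: 2 components.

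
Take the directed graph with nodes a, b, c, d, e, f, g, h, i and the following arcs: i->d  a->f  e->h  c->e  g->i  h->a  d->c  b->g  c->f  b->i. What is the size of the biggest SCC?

{h} is an SCC by itself.
{b} is an SCC by itself.
{d} is an SCC by itself.
{g} is an SCC by itself.
{c} is an SCC by itself.
(and 4 more singleton SCCs)
The largest has 1 vertex.

1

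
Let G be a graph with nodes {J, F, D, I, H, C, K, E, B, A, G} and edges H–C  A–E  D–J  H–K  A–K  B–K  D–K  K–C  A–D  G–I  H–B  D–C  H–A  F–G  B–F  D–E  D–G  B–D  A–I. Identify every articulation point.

Removing D increases the component count from 1 to 2, so D is a cut vertex.
By contrast removing A leaves 1 component; it is not a cut vertex. No other vertex is a cut vertex either.

D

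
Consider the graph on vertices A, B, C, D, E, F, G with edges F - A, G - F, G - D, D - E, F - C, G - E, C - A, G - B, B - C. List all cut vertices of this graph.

G

Removing G increases the component count from 1 to 2, so G is a cut vertex.
By contrast removing B leaves 1 component; it is not a cut vertex. No other vertex is a cut vertex either.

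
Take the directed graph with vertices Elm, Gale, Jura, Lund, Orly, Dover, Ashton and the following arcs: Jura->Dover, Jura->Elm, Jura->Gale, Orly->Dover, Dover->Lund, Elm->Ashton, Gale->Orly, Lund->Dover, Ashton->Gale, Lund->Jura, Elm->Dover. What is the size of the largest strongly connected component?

7

{Elm, Gale, Jura, Lund, Orly, Dover, Ashton} are all mutually reachable — one SCC of size 7.
The largest has 7 vertices.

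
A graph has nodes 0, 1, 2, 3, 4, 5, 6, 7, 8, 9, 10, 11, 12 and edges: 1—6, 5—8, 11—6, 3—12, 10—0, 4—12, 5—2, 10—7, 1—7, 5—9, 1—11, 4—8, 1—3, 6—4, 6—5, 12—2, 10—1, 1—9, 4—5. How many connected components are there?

1

Starting from 0 we can reach 0, 1, 2, 3, 4, 5, 6, 7, 8, 9, 10, 11, 12. That is one component of size 13.
Total: 1 component.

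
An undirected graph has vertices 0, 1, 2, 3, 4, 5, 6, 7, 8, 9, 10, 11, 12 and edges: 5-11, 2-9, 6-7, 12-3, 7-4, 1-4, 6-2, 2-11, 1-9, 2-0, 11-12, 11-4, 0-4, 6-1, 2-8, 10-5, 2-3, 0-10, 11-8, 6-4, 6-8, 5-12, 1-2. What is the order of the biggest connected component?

13

Starting from 0 we can reach 0, 1, 2, 3, 4, 5, 6, 7, 8, 9, 10, 11, 12. That is one component of size 13.
The largest has 13 vertices.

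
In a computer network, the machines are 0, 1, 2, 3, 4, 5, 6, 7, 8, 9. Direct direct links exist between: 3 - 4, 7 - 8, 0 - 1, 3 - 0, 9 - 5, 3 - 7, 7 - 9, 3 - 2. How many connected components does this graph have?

2

6 is isolated — a component by itself.
Starting from 0 we can reach 0, 1, 2, 3, 4, 5, 7, 8, 9. That is one component of size 9.
Total: 2 components.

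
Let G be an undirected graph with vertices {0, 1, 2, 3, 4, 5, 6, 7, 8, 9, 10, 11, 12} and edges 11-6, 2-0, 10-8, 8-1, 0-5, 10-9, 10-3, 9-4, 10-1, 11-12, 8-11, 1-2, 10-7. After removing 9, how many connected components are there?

With 9 gone, the remaining components are: {4}; {0, 1, 2, 3, 5, 6, 7, 8, 10, 11, 12}.
That is 2 components.

2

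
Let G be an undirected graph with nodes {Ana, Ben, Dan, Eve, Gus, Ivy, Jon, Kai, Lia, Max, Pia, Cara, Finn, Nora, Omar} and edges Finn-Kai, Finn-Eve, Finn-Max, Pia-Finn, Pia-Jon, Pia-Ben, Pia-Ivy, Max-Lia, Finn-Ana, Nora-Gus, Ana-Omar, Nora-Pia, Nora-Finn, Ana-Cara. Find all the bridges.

Ana-Cara, Ana-Finn, Ana-Omar, Ben-Pia, Eve-Finn, Finn-Kai, Finn-Max, Gus-Nora, Ivy-Pia, Jon-Pia, Lia-Max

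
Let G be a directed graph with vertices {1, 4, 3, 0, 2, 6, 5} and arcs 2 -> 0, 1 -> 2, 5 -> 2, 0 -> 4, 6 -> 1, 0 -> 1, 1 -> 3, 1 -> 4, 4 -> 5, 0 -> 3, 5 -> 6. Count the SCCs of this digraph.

{0, 1, 2, 4, 5, 6} are all mutually reachable — one SCC of size 6.
{3} is an SCC by itself.
That gives 2 strongly connected components.

2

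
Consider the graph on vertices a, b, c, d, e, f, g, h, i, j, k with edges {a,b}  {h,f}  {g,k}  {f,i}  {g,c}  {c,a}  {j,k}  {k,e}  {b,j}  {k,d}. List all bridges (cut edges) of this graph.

d-k, e-k, f-h, f-i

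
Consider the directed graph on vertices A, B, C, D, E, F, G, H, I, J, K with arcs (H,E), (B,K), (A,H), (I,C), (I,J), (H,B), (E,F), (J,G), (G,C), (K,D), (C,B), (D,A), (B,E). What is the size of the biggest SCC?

5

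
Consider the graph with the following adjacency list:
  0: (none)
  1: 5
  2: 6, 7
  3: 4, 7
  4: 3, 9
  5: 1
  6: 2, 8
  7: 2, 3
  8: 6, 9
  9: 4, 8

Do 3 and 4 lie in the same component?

Yes

From 3 we can reach 2, 3, 4, 6, 7, 8, 9, which includes 4.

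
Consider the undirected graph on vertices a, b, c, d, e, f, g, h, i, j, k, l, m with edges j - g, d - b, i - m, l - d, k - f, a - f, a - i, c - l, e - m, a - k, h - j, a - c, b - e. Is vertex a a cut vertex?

Yes

Deleting a raises the number of components from 2 to 3, so a is a cut vertex.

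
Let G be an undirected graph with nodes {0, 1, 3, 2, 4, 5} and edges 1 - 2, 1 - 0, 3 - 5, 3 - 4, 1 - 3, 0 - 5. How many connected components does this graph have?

1

Starting from 0 we can reach 0, 1, 2, 3, 4, 5. That is one component of size 6.
Total: 1 component.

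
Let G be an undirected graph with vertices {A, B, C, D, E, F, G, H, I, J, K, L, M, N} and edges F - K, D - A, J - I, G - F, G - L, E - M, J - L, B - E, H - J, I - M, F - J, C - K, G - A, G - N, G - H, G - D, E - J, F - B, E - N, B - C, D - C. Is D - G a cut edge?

No

After removing D - G, the path D-A-G still connects them, so the edge is not a bridge.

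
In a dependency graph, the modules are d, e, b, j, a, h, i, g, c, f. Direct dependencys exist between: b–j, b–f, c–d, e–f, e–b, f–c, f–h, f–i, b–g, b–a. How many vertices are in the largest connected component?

Starting from a we can reach a, b, c, d, e, f, g, h, i, j. That is one component of size 10.
The largest has 10 vertices.

10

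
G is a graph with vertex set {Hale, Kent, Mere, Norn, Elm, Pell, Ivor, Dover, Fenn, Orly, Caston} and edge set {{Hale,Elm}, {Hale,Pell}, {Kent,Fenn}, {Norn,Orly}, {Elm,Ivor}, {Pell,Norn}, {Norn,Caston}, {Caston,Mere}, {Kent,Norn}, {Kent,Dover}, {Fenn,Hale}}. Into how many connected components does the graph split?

1

Starting from Elm we can reach Elm, Fenn, Hale, Ivor, Kent, Mere, Norn, Orly, Pell, Dover, Caston. That is one component of size 11.
Total: 1 component.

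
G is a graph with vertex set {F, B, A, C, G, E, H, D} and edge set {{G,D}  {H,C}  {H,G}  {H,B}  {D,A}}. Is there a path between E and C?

No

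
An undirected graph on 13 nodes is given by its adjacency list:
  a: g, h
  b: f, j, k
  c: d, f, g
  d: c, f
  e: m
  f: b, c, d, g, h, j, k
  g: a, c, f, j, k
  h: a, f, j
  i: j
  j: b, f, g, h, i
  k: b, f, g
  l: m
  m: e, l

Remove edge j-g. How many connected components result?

j and g are still connected via j-f-g, so the component count stays at 2.

2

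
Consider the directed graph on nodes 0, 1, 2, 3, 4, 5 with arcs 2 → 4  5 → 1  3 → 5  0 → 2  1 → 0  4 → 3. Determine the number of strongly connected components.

1

{0, 1, 2, 3, 4, 5} are all mutually reachable — one SCC of size 6.
That gives 1 strongly connected component.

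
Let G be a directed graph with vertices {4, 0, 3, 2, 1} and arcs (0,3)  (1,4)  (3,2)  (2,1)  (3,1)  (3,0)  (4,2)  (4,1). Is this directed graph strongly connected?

No

There is no directed path from 4 to 3, so the graph is not strongly connected.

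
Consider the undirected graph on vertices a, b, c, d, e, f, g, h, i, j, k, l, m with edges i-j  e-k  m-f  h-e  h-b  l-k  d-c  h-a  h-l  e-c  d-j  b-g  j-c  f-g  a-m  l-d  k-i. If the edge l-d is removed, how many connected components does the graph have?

l and d are still connected via l-k-i-j-d, so the component count stays at 1.

1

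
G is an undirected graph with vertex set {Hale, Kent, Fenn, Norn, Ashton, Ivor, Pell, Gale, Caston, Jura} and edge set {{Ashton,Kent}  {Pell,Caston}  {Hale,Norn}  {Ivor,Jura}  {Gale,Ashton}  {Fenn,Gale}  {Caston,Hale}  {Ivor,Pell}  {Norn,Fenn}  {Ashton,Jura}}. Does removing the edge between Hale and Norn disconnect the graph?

No

After removing Hale-Norn, the path Hale-Caston-Pell-Ivor-Jura-Ashton-Gale-Fenn-Norn still connects them, so the edge is not a bridge.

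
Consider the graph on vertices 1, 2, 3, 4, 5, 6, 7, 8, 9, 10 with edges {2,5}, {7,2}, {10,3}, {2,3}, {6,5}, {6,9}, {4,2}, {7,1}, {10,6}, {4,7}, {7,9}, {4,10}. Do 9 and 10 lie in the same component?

Yes

From 9 we can reach 1, 2, 3, 4, 5, 6, 7, 9, 10, which includes 10.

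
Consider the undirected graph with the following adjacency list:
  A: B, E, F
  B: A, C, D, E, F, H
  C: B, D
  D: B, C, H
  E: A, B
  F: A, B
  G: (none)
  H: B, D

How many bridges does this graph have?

The edges on the cycle B-C-D-B are not bridges since each lies on that cycle.
Every edge lies on some cycle, so there are no bridges.

0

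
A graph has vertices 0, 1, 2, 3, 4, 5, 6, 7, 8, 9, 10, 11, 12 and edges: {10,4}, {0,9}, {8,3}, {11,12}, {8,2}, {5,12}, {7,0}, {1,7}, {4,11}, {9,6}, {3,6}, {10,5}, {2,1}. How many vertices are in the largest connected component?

Starting from 4 we can reach 4, 5, 10, 11, 12. That is one component of size 5.
Starting from 0 we can reach 0, 1, 2, 3, 6, 7, 8, 9. That is one component of size 8.
The largest has 8 vertices.

8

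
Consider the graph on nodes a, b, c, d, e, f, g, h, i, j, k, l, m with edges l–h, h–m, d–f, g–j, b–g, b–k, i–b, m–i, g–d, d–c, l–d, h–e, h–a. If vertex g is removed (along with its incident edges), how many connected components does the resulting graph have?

2

With g gone, the remaining components are: {j}; {a, b, c, d, e, f, h, i, k, l, m}.
That is 2 components.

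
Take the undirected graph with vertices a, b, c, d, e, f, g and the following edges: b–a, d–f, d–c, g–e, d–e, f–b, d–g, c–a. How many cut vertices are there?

Removing d increases the component count from 1 to 2, so d is a cut vertex.
By contrast removing g leaves 1 component; it is not a cut vertex. No other vertex is a cut vertex either.

1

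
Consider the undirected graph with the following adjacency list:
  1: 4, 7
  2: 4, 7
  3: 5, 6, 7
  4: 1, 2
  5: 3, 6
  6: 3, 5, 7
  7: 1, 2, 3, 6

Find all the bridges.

The edges on the cycle 7-1-4-2-7 are not bridges since each lies on that cycle.
Every edge lies on some cycle, so there are no bridges.

none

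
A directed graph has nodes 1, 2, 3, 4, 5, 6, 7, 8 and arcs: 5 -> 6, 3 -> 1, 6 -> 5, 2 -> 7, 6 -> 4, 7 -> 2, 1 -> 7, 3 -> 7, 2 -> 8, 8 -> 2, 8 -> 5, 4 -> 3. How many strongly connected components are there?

1

{1, 2, 3, 4, 5, 6, 7, 8} are all mutually reachable — one SCC of size 8.
That gives 1 strongly connected component.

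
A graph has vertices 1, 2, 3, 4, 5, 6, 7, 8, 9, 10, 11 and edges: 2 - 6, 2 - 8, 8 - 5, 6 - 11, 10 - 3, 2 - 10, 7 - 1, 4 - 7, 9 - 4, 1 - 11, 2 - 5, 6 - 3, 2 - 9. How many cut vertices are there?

1

Removing 2 increases the component count from 1 to 2, so 2 is a cut vertex.
By contrast removing 6 leaves 1 component; it is not a cut vertex. No other vertex is a cut vertex either.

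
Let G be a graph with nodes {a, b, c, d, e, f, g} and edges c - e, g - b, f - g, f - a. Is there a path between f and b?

Yes

From f we can reach a, b, f, g, which includes b.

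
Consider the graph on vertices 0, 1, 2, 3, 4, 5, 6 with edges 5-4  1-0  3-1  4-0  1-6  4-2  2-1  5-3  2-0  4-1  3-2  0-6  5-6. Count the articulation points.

0

Removing 0, for instance, still leaves 1 component. No single vertex removal increases the component count — the graph has no articulation points.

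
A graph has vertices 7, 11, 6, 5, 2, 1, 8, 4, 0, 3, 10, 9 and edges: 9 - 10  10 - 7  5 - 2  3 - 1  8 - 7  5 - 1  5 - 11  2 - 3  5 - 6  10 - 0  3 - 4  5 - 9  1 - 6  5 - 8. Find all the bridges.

0-10, 11-5, 3-4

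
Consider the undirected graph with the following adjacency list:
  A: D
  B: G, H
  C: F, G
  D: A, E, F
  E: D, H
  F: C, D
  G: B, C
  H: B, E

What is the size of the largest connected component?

Starting from A we can reach A, B, C, D, E, F, G, H. That is one component of size 8.
The largest has 8 vertices.

8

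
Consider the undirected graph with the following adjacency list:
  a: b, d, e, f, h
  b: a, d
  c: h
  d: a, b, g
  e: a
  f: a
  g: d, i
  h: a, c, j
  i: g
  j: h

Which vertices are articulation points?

Removing a increases the component count from 1 to 4, so a is a cut vertex.
Removing d increases the component count from 1 to 2, so d is a cut vertex.
Removing g increases the component count from 1 to 2, so g is a cut vertex.
Likewise h is a cut vertex.
By contrast removing i leaves 1 component; it is not a cut vertex. No other vertex is a cut vertex either.

a, d, g, h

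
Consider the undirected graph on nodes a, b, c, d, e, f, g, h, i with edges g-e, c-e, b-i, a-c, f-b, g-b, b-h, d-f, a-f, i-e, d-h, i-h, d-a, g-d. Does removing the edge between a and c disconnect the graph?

No

After removing a-c, the path a-d-g-e-c still connects them, so the edge is not a bridge.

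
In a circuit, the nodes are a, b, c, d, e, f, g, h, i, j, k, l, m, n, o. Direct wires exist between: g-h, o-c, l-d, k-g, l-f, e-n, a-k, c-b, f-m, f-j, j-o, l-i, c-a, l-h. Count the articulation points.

3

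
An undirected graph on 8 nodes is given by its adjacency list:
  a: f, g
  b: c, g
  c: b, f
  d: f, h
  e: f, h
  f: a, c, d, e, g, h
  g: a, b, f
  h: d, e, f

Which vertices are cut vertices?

f

Removing f increases the component count from 1 to 2, so f is a cut vertex.
By contrast removing h leaves 1 component; it is not a cut vertex. No other vertex is a cut vertex either.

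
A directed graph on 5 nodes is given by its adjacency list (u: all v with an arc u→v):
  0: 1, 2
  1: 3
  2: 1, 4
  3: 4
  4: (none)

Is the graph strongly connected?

There is no directed path from 4 to 0, so the graph is not strongly connected.

No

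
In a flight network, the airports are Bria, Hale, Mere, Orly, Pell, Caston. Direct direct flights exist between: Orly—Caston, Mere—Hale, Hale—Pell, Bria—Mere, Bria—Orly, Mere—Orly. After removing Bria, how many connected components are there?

1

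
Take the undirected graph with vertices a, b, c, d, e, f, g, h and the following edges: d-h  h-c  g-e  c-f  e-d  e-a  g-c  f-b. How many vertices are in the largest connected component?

8

Starting from a we can reach a, b, c, d, e, f, g, h. That is one component of size 8.
The largest has 8 vertices.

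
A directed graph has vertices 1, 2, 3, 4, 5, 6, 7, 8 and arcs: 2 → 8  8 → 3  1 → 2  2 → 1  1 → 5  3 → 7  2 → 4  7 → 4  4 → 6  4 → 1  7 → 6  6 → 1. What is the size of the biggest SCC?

{1, 2, 3, 4, 6, 7, 8} are all mutually reachable — one SCC of size 7.
{5} is an SCC by itself.
The largest has 7 vertices.

7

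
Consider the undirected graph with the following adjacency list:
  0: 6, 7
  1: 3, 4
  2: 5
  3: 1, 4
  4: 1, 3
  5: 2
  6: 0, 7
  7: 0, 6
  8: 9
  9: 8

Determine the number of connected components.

Starting from 2 we can reach 2, 5. That is one component of size 2.
Starting from 8 we can reach 8, 9. That is one component of size 2.
Starting from 0 we can reach 0, 6, 7. That is one component of size 3.
Starting from 1 we can reach 1, 3, 4. That is one component of size 3.
Total: 4 components.

4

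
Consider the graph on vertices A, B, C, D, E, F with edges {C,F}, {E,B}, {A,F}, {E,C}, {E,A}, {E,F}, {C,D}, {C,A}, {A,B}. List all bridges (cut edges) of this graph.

The edges on the cycle E-C-A-B-E are not bridges since each lies on that cycle.
But removing D - C disconnects D from C — this is a bridge.

C-D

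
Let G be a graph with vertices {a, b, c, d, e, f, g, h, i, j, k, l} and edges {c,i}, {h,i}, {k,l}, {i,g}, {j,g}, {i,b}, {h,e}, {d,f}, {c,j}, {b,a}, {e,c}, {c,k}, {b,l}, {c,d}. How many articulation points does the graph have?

3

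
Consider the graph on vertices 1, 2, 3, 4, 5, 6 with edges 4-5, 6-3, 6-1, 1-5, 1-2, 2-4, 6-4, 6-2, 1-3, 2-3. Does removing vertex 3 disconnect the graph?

Deleting 3 leaves 1 component (was 1) (its neighbors 1, 2, 6 remain connected to each other), so 3 is not a cut vertex.

No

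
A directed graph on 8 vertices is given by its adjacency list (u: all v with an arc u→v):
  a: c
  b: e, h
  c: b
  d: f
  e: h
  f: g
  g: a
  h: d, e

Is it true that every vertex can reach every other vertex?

From e we can reach every vertex (a, b, c, d, e, f, g, h), and every vertex can reach e (a, b, c, d, e, f, g, h). So the whole graph is one strongly connected component.

Yes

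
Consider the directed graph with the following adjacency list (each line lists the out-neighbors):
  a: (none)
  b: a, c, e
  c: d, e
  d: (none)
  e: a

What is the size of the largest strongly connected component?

{a} is an SCC by itself.
{c} is an SCC by itself.
{d} is an SCC by itself.
{e} is an SCC by itself.
{b} is an SCC by itself.
The largest has 1 vertex.

1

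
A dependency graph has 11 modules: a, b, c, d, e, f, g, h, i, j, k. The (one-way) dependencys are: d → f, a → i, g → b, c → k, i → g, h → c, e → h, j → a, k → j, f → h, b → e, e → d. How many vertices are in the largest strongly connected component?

11

{a, b, c, d, e, f, g, h, i, j, k} are all mutually reachable — one SCC of size 11.
The largest has 11 vertices.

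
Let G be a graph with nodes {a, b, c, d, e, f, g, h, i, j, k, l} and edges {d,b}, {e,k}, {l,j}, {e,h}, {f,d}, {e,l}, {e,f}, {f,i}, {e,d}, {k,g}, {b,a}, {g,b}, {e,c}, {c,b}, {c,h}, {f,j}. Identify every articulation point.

b, f

Removing b increases the component count from 1 to 2, so b is a cut vertex.
Removing f increases the component count from 1 to 2, so f is a cut vertex.
By contrast removing h leaves 1 component; it is not a cut vertex. No other vertex is a cut vertex either.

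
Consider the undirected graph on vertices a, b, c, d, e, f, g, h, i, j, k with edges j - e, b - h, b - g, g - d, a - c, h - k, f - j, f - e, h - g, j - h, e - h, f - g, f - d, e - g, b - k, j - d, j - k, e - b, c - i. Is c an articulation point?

Yes

Deleting c raises the number of components from 2 to 3, so c is a cut vertex.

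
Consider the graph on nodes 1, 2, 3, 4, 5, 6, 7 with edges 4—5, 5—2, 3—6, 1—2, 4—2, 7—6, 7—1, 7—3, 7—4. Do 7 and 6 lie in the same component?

Yes

From 7 we can reach 1, 2, 3, 4, 5, 6, 7, which includes 6.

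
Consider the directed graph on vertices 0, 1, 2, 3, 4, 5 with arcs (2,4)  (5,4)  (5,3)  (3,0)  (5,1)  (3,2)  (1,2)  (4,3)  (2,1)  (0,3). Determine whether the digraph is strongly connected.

There is no directed path from 2 to 5, so the graph is not strongly connected.

No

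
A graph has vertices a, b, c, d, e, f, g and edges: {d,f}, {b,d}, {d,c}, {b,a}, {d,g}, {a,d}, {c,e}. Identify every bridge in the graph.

c-d, c-e, d-f, d-g

The edges on the cycle b-a-d-b are not bridges since each lies on that cycle.
But removing d–f disconnects d from f; removing c–e disconnects c from e; removing d–c disconnects d from c; removing d–g disconnects d from g — these are bridges.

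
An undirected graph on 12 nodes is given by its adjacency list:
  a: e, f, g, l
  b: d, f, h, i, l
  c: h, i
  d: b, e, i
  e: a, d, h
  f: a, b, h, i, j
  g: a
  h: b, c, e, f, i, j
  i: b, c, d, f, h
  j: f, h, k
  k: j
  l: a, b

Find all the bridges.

a-g, j-k

The edges on the cycle a-f-b-l-a are not bridges since each lies on that cycle.
But removing j-k disconnects j from k; removing a-g disconnects a from g — these are bridges.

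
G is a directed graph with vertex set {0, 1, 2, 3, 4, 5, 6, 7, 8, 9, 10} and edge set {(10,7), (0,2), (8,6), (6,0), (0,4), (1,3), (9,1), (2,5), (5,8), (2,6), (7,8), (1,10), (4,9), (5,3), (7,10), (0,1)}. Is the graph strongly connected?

There is no directed path from 3 to 2, so the graph is not strongly connected.

No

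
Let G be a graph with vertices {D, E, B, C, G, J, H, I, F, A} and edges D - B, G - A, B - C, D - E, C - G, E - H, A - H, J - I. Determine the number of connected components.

F is isolated — a component by itself.
Starting from I we can reach I, J. That is one component of size 2.
Starting from A we can reach A, B, C, D, E, G, H. That is one component of size 7.
Total: 3 components.

3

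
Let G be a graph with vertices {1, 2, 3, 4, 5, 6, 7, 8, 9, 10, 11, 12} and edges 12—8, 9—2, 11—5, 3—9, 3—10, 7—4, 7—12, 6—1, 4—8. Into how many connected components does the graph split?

Starting from 5 we can reach 5, 11. That is one component of size 2.
Starting from 1 we can reach 1, 6. That is one component of size 2.
Starting from 2 we can reach 2, 3, 9, 10. That is one component of size 4.
Starting from 4 we can reach 4, 7, 8, 12. That is one component of size 4.
Total: 4 components.

4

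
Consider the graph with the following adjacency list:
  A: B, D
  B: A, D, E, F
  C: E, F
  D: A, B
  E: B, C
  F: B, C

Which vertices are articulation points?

Removing B increases the component count from 1 to 2, so B is a cut vertex.
By contrast removing A leaves 1 component; it is not a cut vertex. No other vertex is a cut vertex either.

B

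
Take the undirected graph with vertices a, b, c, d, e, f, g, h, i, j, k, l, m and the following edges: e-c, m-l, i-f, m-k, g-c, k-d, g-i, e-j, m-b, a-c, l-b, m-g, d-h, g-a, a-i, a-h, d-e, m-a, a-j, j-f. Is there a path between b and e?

Yes

From b we can reach a, b, c, d, e, f, g, h, i, j, k, l, m, which includes e.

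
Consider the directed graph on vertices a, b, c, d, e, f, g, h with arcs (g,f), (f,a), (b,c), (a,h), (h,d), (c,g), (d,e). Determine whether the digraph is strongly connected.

No

There is no directed path from c to b, so the graph is not strongly connected.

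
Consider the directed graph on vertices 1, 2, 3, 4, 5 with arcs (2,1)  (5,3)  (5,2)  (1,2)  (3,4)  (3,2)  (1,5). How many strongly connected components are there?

{1, 2, 3, 5} are all mutually reachable — one SCC of size 4.
{4} is an SCC by itself.
That gives 2 strongly connected components.

2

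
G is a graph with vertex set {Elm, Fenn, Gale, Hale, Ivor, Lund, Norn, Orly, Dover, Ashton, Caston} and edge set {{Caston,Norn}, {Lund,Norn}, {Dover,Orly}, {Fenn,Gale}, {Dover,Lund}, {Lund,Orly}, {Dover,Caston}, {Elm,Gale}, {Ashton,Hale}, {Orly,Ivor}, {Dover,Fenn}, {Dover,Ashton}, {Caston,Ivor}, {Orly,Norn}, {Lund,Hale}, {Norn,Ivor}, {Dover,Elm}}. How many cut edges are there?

The edges on the cycle Caston-Norn-Ivor-Caston are not bridges since each lies on that cycle.
Every edge lies on some cycle, so there are no bridges.

0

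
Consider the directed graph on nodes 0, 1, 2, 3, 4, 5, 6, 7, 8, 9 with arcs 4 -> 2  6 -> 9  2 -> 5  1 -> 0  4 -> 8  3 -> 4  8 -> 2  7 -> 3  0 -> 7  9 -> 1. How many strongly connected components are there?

{2} is an SCC by itself.
{3} is an SCC by itself.
{8} is an SCC by itself.
{0} is an SCC by itself.
{6} is an SCC by itself.
(and 5 more singleton SCCs)
That gives 10 strongly connected components.

10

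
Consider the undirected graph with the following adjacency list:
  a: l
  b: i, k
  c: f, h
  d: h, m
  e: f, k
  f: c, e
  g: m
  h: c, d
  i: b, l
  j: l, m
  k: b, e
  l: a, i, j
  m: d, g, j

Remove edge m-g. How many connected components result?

2

Before removal there is 1 component.
m-g is a bridge — removing it separates m's side from g's side.
After removal: 2 components.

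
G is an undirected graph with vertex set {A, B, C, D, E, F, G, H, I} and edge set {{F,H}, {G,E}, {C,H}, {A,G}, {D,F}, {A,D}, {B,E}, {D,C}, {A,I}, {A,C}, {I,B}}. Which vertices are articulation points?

Removing A increases the component count from 1 to 2, so A is a cut vertex.
By contrast removing C leaves 1 component; it is not a cut vertex. No other vertex is a cut vertex either.

A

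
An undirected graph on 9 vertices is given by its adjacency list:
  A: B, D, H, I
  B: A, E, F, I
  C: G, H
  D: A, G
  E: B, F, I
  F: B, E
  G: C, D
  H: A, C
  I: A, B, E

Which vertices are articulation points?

A

Removing A increases the component count from 1 to 2, so A is a cut vertex.
By contrast removing H leaves 1 component; it is not a cut vertex. No other vertex is a cut vertex either.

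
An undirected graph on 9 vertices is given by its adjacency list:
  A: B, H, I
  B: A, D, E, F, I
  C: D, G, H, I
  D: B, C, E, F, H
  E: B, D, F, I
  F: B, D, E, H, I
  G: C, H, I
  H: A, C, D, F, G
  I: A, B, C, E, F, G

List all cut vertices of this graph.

none

Removing I, for instance, still leaves 1 component. No single vertex removal increases the component count — the graph has no articulation points.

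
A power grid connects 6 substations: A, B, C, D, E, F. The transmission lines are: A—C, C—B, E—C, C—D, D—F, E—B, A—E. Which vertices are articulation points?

Removing C increases the component count from 1 to 2, so C is a cut vertex.
Removing D increases the component count from 1 to 2, so D is a cut vertex.
By contrast removing E leaves 1 component; it is not a cut vertex. No other vertex is a cut vertex either.

C, D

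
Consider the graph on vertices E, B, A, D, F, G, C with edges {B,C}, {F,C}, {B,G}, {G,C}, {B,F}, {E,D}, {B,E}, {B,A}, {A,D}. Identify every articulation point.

Removing B increases the component count from 1 to 2, so B is a cut vertex.
By contrast removing A leaves 1 component; it is not a cut vertex. No other vertex is a cut vertex either.

B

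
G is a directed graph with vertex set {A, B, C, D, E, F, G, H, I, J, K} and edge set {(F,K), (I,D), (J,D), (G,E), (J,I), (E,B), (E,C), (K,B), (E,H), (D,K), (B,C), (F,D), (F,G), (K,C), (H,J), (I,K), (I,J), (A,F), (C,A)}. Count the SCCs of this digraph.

1

{A, B, C, D, E, F, G, H, I, J, K} are all mutually reachable — one SCC of size 11.
That gives 1 strongly connected component.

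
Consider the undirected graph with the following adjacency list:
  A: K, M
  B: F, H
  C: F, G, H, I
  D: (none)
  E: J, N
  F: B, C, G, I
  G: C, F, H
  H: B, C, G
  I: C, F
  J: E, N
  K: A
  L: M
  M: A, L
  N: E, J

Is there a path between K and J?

The component containing K is {A, K, L, M}, and J is not in it.

No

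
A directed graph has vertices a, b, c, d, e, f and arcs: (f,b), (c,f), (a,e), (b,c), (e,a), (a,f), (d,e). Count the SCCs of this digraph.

3

{b, c, f} are all mutually reachable — one SCC of size 3.
{a, e} are all mutually reachable — one SCC of size 2.
{d} is an SCC by itself.
That gives 3 strongly connected components.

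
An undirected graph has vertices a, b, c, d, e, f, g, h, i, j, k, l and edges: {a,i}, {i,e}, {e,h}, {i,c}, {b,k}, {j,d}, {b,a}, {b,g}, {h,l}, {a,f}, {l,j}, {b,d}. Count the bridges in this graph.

4

The edges on the cycle b-a-i-e-h-l-j-d-b are not bridges since each lies on that cycle.
But removing i-c disconnects i from c; removing a-f disconnects a from f; removing b-k disconnects b from k; removing b-g disconnects b from g — these are bridges.
That makes 4 bridges.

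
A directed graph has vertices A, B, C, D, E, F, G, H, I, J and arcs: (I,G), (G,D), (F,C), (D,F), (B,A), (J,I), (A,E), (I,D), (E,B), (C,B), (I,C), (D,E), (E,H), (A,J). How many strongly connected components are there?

2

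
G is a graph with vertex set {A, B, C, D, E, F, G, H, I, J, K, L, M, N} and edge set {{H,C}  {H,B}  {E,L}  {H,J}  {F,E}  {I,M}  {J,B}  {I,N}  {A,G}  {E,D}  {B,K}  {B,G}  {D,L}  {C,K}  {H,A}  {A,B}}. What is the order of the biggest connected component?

7

Starting from I we can reach I, M, N. That is one component of size 3.
Starting from D we can reach D, E, F, L. That is one component of size 4.
Starting from A we can reach A, B, C, G, H, J, K. That is one component of size 7.
The largest has 7 vertices.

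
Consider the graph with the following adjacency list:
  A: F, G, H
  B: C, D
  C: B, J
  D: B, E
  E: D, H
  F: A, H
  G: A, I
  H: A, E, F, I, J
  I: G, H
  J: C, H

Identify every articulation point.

H

Removing H increases the component count from 1 to 2, so H is a cut vertex.
By contrast removing B leaves 1 component; it is not a cut vertex. No other vertex is a cut vertex either.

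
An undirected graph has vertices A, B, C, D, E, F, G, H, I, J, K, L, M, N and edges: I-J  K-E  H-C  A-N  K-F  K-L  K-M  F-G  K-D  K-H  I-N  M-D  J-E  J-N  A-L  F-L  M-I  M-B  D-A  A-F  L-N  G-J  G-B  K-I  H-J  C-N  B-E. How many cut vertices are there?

Removing J, for instance, still leaves 1 component. No single vertex removal increases the component count — the graph has no articulation points.

0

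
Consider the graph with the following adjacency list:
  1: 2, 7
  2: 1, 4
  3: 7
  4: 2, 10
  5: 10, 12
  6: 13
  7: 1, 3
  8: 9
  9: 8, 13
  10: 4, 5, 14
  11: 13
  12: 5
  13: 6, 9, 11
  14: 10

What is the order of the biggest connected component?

Starting from 6 we can reach 6, 8, 9, 11, 13. That is one component of size 5.
Starting from 1 we can reach 1, 2, 3, 4, 5, 7, 10, 12, 14. That is one component of size 9.
The largest has 9 vertices.

9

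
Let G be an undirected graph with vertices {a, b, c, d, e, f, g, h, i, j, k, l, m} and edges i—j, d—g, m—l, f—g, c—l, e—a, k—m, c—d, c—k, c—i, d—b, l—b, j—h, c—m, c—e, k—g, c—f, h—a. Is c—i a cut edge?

No

After removing c—i, the path c-e-a-h-j-i still connects them, so the edge is not a bridge.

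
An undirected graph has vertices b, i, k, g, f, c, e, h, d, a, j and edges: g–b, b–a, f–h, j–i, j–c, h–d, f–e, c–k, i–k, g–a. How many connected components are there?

3

Starting from a we can reach a, b, g. That is one component of size 3.
Starting from c we can reach c, i, j, k. That is one component of size 4.
Starting from d we can reach d, e, f, h. That is one component of size 4.
Total: 3 components.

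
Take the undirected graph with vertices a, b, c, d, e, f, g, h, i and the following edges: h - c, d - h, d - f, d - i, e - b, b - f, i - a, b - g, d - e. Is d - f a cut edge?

After removing d - f, the path d-e-b-f still connects them, so the edge is not a bridge.

No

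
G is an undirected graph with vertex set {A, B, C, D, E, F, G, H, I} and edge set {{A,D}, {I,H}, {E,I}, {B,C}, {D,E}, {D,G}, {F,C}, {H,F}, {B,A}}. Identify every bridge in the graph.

The edges on the cycle B-A-D-E-I-H-F-C-B are not bridges since each lies on that cycle.
But removing G–D disconnects G from D — this is a bridge.

D-G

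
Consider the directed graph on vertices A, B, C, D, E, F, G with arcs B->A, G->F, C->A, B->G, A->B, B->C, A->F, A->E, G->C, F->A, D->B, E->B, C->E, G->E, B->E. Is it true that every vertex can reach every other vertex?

No

There is no directed path from B to D, so the graph is not strongly connected.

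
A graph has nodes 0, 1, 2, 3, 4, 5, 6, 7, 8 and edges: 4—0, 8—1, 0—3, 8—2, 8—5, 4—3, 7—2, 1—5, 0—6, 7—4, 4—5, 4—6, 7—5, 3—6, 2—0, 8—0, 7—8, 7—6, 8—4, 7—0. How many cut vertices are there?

0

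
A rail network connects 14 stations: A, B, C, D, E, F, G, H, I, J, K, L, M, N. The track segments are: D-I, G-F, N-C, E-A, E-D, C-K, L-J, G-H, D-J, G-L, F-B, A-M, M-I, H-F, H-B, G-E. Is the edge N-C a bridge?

Yes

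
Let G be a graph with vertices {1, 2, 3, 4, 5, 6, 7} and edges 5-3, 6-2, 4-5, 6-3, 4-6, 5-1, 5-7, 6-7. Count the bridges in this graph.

The edges on the cycle 4-6-7-5-4 are not bridges since each lies on that cycle.
But removing 2-6 disconnects 2 from 6; removing 1-5 disconnects 1 from 5 — these are bridges.
That makes 2 bridges.

2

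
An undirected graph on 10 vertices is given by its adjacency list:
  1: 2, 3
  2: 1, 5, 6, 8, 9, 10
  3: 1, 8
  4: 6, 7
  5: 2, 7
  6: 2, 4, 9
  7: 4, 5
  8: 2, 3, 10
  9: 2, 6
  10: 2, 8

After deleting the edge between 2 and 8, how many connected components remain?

2 and 8 are still connected via 2-10-8, so the component count stays at 1.

1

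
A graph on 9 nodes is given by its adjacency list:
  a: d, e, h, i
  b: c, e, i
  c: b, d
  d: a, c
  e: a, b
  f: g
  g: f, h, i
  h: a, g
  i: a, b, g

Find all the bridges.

The edges on the cycle a-i-g-h-a are not bridges since each lies on that cycle.
But removing g-f disconnects g from f — this is a bridge.

f-g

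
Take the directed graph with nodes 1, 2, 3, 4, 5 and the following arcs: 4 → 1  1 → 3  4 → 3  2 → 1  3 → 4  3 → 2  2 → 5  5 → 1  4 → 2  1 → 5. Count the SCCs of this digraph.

{1, 2, 3, 4, 5} are all mutually reachable — one SCC of size 5.
That gives 1 strongly connected component.

1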